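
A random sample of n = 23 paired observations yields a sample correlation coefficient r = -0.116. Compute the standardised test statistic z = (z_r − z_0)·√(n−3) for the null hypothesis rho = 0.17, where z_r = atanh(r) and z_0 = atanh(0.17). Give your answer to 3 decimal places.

z_r = atanh(-0.116) = -0.116525,  z_0 = atanh(0.17) = 0.171667
SE = 1/√(n−3) = 1/√20 = 0.223607
z = (z_r − z_0)/SE = (-0.116525 − 0.171667) / 0.223607 = -0.288192 / 0.223607 = -1.289

-1.289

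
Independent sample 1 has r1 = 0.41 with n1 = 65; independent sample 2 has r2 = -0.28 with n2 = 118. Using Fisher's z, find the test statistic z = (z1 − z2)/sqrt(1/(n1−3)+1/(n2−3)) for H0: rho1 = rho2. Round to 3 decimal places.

Fisher z-transforms: z1 = atanh(0.41) = 0.435611, z2 = atanh(-0.28) = -0.287682; difference d = 0.723293
Var(d) = 1/62 + 1/115 = 0.0161290 + 0.0086957 = 0.0248247
z = d/√Var(d) = 0.723293 / √0.0248247 = 0.723293 / 0.157559 = 4.591

4.591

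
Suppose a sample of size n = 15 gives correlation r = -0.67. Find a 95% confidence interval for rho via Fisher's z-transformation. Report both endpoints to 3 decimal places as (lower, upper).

Fisher z: z_r = atanh(r) = ½·ln((1+(-0.67))/(1−(-0.67))) = -0.810743
SE(z) = 1/√(n−3) = 1/√12 = 0.288675
95% ⇒ z* = 1.960; margin = 1.960·0.288675 = 0.565803
CI on z-scale: (-1.376546, -0.244940)
Back-transform: tanh(-1.376546) = -0.880175, tanh(-0.244940) = -0.240156

(-0.880, -0.240)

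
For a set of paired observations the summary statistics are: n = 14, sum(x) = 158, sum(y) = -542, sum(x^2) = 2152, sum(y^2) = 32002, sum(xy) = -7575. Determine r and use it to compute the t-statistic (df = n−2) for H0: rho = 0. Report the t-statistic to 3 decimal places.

S_xy = nΣxy − ΣxΣy = 14·(-7575) − 158·(-542) = -106050 − (-85636) = -20414
S_xx = nΣx² − (Σx)² = 14·2152 − 158² = 30128 − 24964 = 5164
S_yy = nΣy² − (Σy)² = 14·32002 − (-542)² = 448028 − 293764 = 154264
r = S_xy / √(S_xx·S_yy) = -20414 / √(5164·154264) = -20414 / √796619296 = -20414 / 28224.4450 = -0.7233
t = r·√(n−2)/√(1−r²) = -0.7233·√12 / √(1−0.523163) = -2.505585 / 0.690534 = -3.628

-3.628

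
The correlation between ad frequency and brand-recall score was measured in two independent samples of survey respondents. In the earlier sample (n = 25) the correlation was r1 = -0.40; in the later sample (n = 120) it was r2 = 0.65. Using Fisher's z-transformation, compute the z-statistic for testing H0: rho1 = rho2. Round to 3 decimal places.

-5.159

Fisher z-transforms: z1 = atanh(-0.40) = -0.423649, z2 = atanh(0.65) = 0.775299; difference d = -1.198948
Var(d) = 1/22 + 1/117 = 0.0454545 + 0.0085470 = 0.0540015
z = d/√Var(d) = -1.198948 / √0.0540015 = -1.198948 / 0.232382 = -5.159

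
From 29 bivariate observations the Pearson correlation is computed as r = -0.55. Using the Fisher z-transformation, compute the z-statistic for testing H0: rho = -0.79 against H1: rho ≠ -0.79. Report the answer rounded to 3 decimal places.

2.310

Fisher z: atanh(-0.55) = -0.618381, atanh(-0.79) = -1.071432
z = (z_r − z_0)·√(n−3) = (-0.618381 − (-1.071432))·√26 = 0.453051 · 5.099020 = 2.310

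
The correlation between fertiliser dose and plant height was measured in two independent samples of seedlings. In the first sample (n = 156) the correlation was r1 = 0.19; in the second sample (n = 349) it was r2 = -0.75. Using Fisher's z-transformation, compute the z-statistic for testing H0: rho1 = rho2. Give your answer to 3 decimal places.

z1 = atanh(0.19) = 0.192337,  z2 = atanh(-0.75) = -0.972955
SE = √(1/(n1−3) + 1/(n2−3)) = √(1/153 + 1/346) = √(0.0065359 + 0.0028902) = √0.0094261 = 0.097088
z = (z1 − z2)/SE = (0.192337 − (-0.972955)) / 0.097088 = 1.165292 / 0.097088 = 12.002

12.002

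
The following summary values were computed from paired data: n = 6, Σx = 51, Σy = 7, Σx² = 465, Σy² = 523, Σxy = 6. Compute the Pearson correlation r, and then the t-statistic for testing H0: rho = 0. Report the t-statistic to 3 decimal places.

S_xy = nΣxy − ΣxΣy = 6·6 − 51·7 = 36 − 357 = -321
S_xx = nΣx² − (Σx)² = 6·465 − 51² = 2790 − 2601 = 189
S_yy = nΣy² − (Σy)² = 6·523 − 7² = 3138 − 49 = 3089
r = S_xy / √(S_xx·S_yy) = -321 / √(189·3089) = -321 / √583821 = -321 / 764.0818 = -0.4201
t = r·√(n−2)/√(1−r²) = -0.4201·√4 / √(1−0.176484) = -0.840200 / 0.907478 = -0.926

-0.926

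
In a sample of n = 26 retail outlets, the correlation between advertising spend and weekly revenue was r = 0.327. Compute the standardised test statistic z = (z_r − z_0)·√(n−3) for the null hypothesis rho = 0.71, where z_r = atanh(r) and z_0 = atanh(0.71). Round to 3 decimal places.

Fisher z: atanh(0.327) = 0.339465, atanh(0.71) = 0.887184
z = (z_r − z_0)·√(n−3) = (0.339465 − 0.887184)·√23 = -0.547719 · 4.795832 = -2.627

-2.627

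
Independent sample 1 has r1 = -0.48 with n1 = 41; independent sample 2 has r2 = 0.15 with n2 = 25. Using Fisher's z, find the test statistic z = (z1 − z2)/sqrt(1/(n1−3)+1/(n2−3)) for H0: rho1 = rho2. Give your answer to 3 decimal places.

-2.516

z1 = atanh(-0.48) = -0.522984,  z2 = atanh(0.15) = 0.151140
SE = √(1/(n1−3) + 1/(n2−3)) = √(1/38 + 1/22) = √(0.0263158 + 0.0454545) = √0.0717703 = 0.267900
z = (z1 − z2)/SE = (-0.522984 − 0.151140) / 0.267900 = -0.674124 / 0.267900 = -2.516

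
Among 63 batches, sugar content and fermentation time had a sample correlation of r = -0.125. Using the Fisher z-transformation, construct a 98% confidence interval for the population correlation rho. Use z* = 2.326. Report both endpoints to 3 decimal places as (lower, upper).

z_r = atanh(-0.125) = -0.125657;  SE = 1/√(n−3) = 1/√60 = 0.129099
z-limits: -0.125657 ± 2.326·0.129099 = -0.125657 ± 0.300284 = [-0.425941, 0.174627]
ρ-limits: (tanh -0.425941, tanh 0.174627) = (-0.402, 0.173)

(-0.402, 0.173)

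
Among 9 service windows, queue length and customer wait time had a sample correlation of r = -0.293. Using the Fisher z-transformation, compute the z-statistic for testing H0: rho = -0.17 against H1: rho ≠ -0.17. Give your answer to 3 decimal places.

Fisher z: atanh(-0.293) = -0.301845, atanh(-0.17) = -0.171667
z = (z_r − z_0)·√(n−3) = (-0.301845 − (-0.171667))·√6 = -0.130178 · 2.449490 = -0.319

-0.319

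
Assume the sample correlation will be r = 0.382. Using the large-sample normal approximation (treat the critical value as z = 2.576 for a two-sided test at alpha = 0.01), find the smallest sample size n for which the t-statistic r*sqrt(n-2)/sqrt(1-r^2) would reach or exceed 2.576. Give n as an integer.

41

Need r·√(n−2)/√(1−r²) ≥ 2.576
√(n−2) ≥ 2.576·√(1−0.145924) / 0.382 = 2.576·0.924162 / 0.382 = 6.2320
n−2 ≥ 38.8378  ⇒  n ≥ 40.8378
Smallest integer n = 41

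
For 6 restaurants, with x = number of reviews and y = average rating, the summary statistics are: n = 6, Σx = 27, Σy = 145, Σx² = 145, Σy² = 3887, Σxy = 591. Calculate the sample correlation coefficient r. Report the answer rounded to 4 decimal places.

-0.6484

Numerator: nΣxy − (Σx)(Σy) = 6·591 − (27)(145) = -369
Denominator: √[(nΣx²−(Σx)²)(nΣy²−(Σy)²)]
  nΣx²−(Σx)² = 6·145 − 729 = 141;  nΣy²−(Σy)² = 6·3887 − 21025 = 2297
  √(141·2297) = √323877 = 569.1019
r = -369 / 569.1019 = -0.6484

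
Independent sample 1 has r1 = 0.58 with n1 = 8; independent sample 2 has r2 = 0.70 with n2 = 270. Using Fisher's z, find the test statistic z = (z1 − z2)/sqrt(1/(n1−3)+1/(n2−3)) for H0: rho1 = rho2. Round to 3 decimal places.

-0.454

Fisher z-transforms: z1 = atanh(0.58) = 0.662463, z2 = atanh(0.70) = 0.867301; difference d = -0.204838
Var(d) = 1/5 + 1/267 = 0.2000000 + 0.0037453 = 0.2037453
z = d/√Var(d) = -0.204838 / √0.2037453 = -0.204838 / 0.451382 = -0.454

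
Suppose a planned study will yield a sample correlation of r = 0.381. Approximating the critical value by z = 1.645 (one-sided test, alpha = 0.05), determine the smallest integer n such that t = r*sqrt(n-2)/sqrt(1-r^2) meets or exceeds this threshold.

18

r√(n−2)/√(1−r²) ≥ 1.645  ⇔  n−2 ≥ (1.645)²·(1−r²)/r²
(1−r²)/r² = (1−0.145161)/0.145161 = 5.8889
n ≥ 2 + 2.706025·5.8889 = 2 + 15.9355 = 17.9355
⌈17.9355⌉ = 18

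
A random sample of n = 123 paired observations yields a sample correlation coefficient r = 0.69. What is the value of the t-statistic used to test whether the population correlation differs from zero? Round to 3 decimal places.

1 − r² = 1 − 0.4761 = 0.5239;  √(1−r²) = 0.723809
√(n−2) = √121 = 11.000000
t = r·√(n−2)/√(1−r²) = 0.69 · 11.000000 / 0.723809 = 10.486

10.486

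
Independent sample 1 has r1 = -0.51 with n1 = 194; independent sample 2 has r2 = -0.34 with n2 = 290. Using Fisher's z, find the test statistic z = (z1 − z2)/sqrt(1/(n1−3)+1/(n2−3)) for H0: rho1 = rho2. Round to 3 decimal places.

-2.234

Fisher z-transforms: z1 = atanh(-0.51) = -0.562730, z2 = atanh(-0.34) = -0.354093; difference d = -0.208637
Var(d) = 1/191 + 1/287 = 0.0052356 + 0.0034843 = 0.0087199
z = d/√Var(d) = -0.208637 / √0.0087199 = -0.208637 / 0.093380 = -2.234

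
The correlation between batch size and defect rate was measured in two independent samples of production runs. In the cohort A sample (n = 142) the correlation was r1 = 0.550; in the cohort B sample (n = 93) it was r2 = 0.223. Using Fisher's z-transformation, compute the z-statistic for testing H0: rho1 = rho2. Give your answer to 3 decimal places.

2.894

z1 = atanh(0.550) = 0.618381,  z2 = atanh(0.223) = 0.226811
SE = √(1/(n1−3) + 1/(n2−3)) = √(1/139 + 1/90) = √(0.0071942 + 0.0111111) = √0.0183053 = 0.135297
z = (z1 − z2)/SE = (0.618381 − 0.226811) / 0.135297 = 0.391570 / 0.135297 = 2.894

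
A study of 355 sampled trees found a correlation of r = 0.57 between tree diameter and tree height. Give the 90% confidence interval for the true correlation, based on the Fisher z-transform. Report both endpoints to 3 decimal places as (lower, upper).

z_r = atanh(0.57) = 0.647523;  SE = 1/√(n−3) = 1/√352 = 0.053300
z-limits: 0.647523 ± 1.645·0.053300 = 0.647523 ± 0.087679 = [0.559844, 0.735202]
ρ-limits: (tanh 0.559844, tanh 0.735202) = (0.508, 0.626)

(0.508, 0.626)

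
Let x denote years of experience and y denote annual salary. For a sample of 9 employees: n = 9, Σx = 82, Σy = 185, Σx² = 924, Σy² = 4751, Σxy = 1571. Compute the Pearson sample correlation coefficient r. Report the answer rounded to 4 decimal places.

-0.2797

S_xy = nΣxy − ΣxΣy = 9·1571 − 82·185 = 14139 − 15170 = -1031
S_xx = nΣx² − (Σx)² = 9·924 − 82² = 8316 − 6724 = 1592
S_yy = nΣy² − (Σy)² = 9·4751 − 185² = 42759 − 34225 = 8534
r = S_xy / √(S_xx·S_yy) = -1031 / √(1592·8534) = -1031 / √13586128 = -1031 / 3685.9365 = -0.2797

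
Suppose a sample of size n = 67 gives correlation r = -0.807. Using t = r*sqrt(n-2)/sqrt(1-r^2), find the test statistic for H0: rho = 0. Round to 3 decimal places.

-11.017

1 − r² = 1 − 0.651249 = 0.348751;  √(1−r²) = 0.590551
√(n−2) = √65 = 8.062258
t = r·√(n−2)/√(1−r²) = -0.807 · 8.062258 / 0.590551 = -11.017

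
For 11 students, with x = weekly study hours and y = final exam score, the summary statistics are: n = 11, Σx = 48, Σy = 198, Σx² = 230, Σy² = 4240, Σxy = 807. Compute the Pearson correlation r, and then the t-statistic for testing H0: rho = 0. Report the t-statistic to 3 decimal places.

-1.658

Numerator: nΣxy − (Σx)(Σy) = 11·807 − (48)(198) = -627
Denominator: √[(nΣx²−(Σx)²)(nΣy²−(Σy)²)]
  nΣx²−(Σx)² = 11·230 − 2304 = 226;  nΣy²−(Σy)² = 11·4240 − 39204 = 7436
  √(226·7436) = √1680536 = 1296.3549
r = -627 / 1296.3549 = -0.4837
t = r·√(n−2)/√(1−r²) = -0.4837·√9 / √(1−0.233966) = -1.451100 / 0.875234 = -1.658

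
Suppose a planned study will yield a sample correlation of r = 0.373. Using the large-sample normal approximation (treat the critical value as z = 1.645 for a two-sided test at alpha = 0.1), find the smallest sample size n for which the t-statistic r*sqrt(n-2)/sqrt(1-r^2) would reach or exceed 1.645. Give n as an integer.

r√(n−2)/√(1−r²) ≥ 1.645  ⇔  n−2 ≥ (1.645)²·(1−r²)/r²
(1−r²)/r² = (1−0.139129)/0.139129 = 6.1876
n ≥ 2 + 2.706025·6.1876 = 2 + 16.7438 = 18.7438
⌈18.7438⌉ = 19

19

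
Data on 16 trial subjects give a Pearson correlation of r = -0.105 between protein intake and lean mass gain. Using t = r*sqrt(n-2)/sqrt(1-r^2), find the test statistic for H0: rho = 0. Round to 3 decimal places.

1 − r² = 1 − 0.011025 = 0.988975;  √(1−r²) = 0.994472
√(n−2) = √14 = 3.741657
t = r·√(n−2)/√(1−r²) = -0.105 · 3.741657 / 0.994472 = -0.395

-0.395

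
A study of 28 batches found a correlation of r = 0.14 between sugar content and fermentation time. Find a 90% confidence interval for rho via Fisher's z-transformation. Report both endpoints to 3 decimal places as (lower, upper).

z_r = atanh(0.14) = 0.140926;  SE = 1/√(n−3) = 1/√25 = 0.200000
z-limits: 0.140926 ± 1.645·0.200000 = 0.140926 ± 0.329000 = [-0.188074, 0.469926]
ρ-limits: (tanh -0.188074, tanh 0.469926) = (-0.186, 0.438)

(-0.186, 0.438)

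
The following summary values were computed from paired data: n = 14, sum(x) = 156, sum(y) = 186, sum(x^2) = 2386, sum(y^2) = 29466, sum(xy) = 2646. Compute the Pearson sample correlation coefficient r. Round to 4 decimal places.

0.1371

S_xy = nΣxy − ΣxΣy = 14·2646 − 156·186 = 37044 − 29016 = 8028
S_xx = nΣx² − (Σx)² = 14·2386 − 156² = 33404 − 24336 = 9068
S_yy = nΣy² − (Σy)² = 14·29466 − 186² = 412524 − 34596 = 377928
r = S_xy / √(S_xx·S_yy) = 8028 / √(9068·377928) = 8028 / √3427051104 = 8028 / 58541.0207 = 0.1371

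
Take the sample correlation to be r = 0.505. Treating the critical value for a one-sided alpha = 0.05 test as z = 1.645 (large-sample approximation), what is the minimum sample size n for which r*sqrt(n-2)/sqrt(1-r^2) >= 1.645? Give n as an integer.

10

Need r·√(n−2)/√(1−r²) ≥ 1.645
√(n−2) ≥ 1.645·√(1−0.255025) / 0.505 = 1.645·0.863119 / 0.505 = 2.8115
n−2 ≥ 7.9045  ⇒  n ≥ 9.9045
Smallest integer n = 10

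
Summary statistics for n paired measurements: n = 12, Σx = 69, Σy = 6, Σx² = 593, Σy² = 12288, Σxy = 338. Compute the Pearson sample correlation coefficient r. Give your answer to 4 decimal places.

S_xy = nΣxy − ΣxΣy = 12·338 − 69·6 = 4056 − 414 = 3642
S_xx = nΣx² − (Σx)² = 12·593 − 69² = 7116 − 4761 = 2355
S_yy = nΣy² − (Σy)² = 12·12288 − 6² = 147456 − 36 = 147420
r = S_xy / √(S_xx·S_yy) = 3642 / √(2355·147420) = 3642 / √347174100 = 3642 / 18632.6085 = 0.1955

0.1955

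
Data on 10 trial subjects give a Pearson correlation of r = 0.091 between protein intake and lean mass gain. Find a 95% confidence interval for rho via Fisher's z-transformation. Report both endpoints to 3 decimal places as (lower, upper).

Fisher z: z_r = atanh(r) = ½·ln((1+0.091)/(1−0.091)) = 0.091252
SE(z) = 1/√(n−3) = 1/√7 = 0.377964
95% ⇒ z* = 1.960; margin = 1.960·0.377964 = 0.740809
CI on z-scale: (-0.649557, 0.832061)
Back-transform: tanh(-0.649557) = -0.571372, tanh(0.832061) = 0.681581

(-0.571, 0.682)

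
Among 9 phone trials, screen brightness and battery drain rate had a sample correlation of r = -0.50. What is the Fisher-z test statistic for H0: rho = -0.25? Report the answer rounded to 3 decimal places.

Fisher z: atanh(-0.50) = -0.549306, atanh(-0.25) = -0.255413
z = (z_r − z_0)·√(n−3) = (-0.549306 − (-0.255413))·√6 = -0.293893 · 2.449490 = -0.720

-0.720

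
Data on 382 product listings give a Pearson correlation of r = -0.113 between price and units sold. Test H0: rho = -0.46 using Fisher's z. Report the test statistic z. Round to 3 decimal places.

7.472

Fisher z: atanh(-0.113) = -0.113485, atanh(-0.46) = -0.497311
z = (z_r − z_0)·√(n−3) = (-0.113485 − (-0.497311))·√379 = 0.383826 · 19.467922 = 7.472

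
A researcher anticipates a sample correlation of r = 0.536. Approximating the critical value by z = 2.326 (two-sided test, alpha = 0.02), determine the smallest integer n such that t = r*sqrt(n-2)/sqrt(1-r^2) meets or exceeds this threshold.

16

r√(n−2)/√(1−r²) ≥ 2.326  ⇔  n−2 ≥ (2.326)²·(1−r²)/r²
(1−r²)/r² = (1−0.287296)/0.287296 = 2.4807
n ≥ 2 + 5.410276·2.4807 = 2 + 13.4213 = 15.4213
⌈15.4213⌉ = 16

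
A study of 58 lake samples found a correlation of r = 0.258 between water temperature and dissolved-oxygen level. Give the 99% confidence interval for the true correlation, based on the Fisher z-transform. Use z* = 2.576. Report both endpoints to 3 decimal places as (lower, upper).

(-0.083, 0.545)

z_r = atanh(0.258) = 0.263965;  SE = 1/√(n−3) = 1/√55 = 0.134840
z-limits: 0.263965 ± 2.576·0.134840 = 0.263965 ± 0.347348 = [-0.083383, 0.611313]
ρ-limits: (tanh -0.083383, tanh 0.611313) = (-0.083, 0.545)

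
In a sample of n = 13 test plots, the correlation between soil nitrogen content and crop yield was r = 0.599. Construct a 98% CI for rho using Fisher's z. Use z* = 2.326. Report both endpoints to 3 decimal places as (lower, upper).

(-0.044, 0.891)

z_r = atanh(0.599) = 0.691586;  SE = 1/√(n−3) = 1/√10 = 0.316228
z-limits: 0.691586 ± 2.326·0.316228 = 0.691586 ± 0.735546 = [-0.043960, 1.427132]
ρ-limits: (tanh -0.043960, tanh 1.427132) = (-0.044, 0.891)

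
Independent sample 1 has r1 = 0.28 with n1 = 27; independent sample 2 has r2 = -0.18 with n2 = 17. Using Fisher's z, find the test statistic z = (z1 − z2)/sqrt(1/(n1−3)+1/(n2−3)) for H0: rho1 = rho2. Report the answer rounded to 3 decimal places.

1.397

z1 = atanh(0.28) = 0.287682,  z2 = atanh(-0.18) = -0.181983
SE = √(1/(n1−3) + 1/(n2−3)) = √(1/24 + 1/14) = √(0.0416667 + 0.0714286) = √0.1130953 = 0.336296
z = (z1 − z2)/SE = (0.287682 − (-0.181983)) / 0.336296 = 0.469665 / 0.336296 = 1.397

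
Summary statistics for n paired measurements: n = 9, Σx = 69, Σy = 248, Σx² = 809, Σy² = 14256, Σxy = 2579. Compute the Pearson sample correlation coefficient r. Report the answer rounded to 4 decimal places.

Numerator: nΣxy − (Σx)(Σy) = 9·2579 − (69)(248) = 6099
Denominator: √[(nΣx²−(Σx)²)(nΣy²−(Σy)²)]
  nΣx²−(Σx)² = 9·809 − 4761 = 2520;  nΣy²−(Σy)² = 9·14256 − 61504 = 66800
  √(2520·66800) = √168336000 = 12974.4364
r = 6099 / 12974.4364 = 0.4701

0.4701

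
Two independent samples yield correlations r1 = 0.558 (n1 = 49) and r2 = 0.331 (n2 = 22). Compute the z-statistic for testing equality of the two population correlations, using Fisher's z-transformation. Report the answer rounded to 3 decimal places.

1.049

z1 = atanh(0.558) = 0.629924,  z2 = atanh(0.331) = 0.343951
SE = √(1/(n1−3) + 1/(n2−3)) = √(1/46 + 1/19) = √(0.0217391 + 0.0526316) = √0.0743707 = 0.272710
z = (z1 − z2)/SE = (0.629924 − 0.343951) / 0.272710 = 0.285973 / 0.272710 = 1.049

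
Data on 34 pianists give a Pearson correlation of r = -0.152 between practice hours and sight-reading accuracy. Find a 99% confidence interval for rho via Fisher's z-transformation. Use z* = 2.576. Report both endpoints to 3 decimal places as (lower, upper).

z_r = atanh(-0.152) = -0.153187;  SE = 1/√(n−3) = 1/√31 = 0.179605
z-limits: -0.153187 ± 2.576·0.179605 = -0.153187 ± 0.462662 = [-0.615849, 0.309475]
ρ-limits: (tanh -0.615849, tanh 0.309475) = (-0.548, 0.300)

(-0.548, 0.300)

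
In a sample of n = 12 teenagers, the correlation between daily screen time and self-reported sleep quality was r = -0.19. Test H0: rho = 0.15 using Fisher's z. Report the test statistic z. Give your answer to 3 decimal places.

-1.030

z_r = atanh(-0.19) = -0.192337,  z_0 = atanh(0.15) = 0.151140
SE = 1/√(n−3) = 1/√9 = 0.333333
z = (z_r − z_0)/SE = (-0.192337 − 0.151140) / 0.333333 = -0.343477 / 0.333333 = -1.030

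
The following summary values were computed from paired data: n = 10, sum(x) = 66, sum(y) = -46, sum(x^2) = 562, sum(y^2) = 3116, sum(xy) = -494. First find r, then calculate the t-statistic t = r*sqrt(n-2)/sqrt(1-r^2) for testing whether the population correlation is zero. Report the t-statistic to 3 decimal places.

S_xy = nΣxy − ΣxΣy = 10·(-494) − 66·(-46) = -4940 − (-3036) = -1904
S_xx = nΣx² − (Σx)² = 10·562 − 66² = 5620 − 4356 = 1264
S_yy = nΣy² − (Σy)² = 10·3116 − (-46)² = 31160 − 2116 = 29044
r = S_xy / √(S_xx·S_yy) = -1904 / √(1264·29044) = -1904 / √36711616 = -1904 / 6059.0111 = -0.3142
t = r·√(n−2)/√(1−r²) = -0.3142·√8 / √(1−0.098722) = -0.888692 / 0.949357 = -0.936

-0.936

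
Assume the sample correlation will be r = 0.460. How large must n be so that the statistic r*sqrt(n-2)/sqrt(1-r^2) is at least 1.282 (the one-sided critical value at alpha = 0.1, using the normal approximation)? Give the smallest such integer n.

9

Need r·√(n−2)/√(1−r²) ≥ 1.282
√(n−2) ≥ 1.282·√(1−0.211600) / 0.460 = 1.282·0.887919 / 0.460 = 2.4746
n−2 ≥ 6.1236  ⇒  n ≥ 8.1236
Smallest integer n = 9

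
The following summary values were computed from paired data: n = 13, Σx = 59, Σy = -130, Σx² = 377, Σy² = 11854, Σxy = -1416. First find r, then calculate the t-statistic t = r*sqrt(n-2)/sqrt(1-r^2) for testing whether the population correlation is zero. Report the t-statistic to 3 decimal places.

-3.994

Numerator: nΣxy − (Σx)(Σy) = 13·(-1416) − (59)(-130) = -10738
Denominator: √[(nΣx²−(Σx)²)(nΣy²−(Σy)²)]
  nΣx²−(Σx)² = 13·377 − 3481 = 1420;  nΣy²−(Σy)² = 13·11854 − 16900 = 137202
  √(1420·137202) = √194826840 = 13958.0385
r = -10738 / 13958.0385 = -0.7693
t = r·√(n−2)/√(1−r²) = -0.7693·√11 / √(1−0.591822) = -2.551479 / 0.638888 = -3.994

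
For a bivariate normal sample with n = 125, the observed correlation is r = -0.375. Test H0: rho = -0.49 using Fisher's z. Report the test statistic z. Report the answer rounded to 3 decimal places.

Fisher z: atanh(-0.375) = -0.394229, atanh(-0.49) = -0.536060
z = (z_r − z_0)·√(n−3) = (-0.394229 − (-0.536060))·√122 = 0.141831 · 11.045361 = 1.567

1.567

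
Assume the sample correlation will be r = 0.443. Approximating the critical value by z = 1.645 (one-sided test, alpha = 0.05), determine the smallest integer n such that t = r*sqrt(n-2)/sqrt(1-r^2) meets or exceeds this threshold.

14

r√(n−2)/√(1−r²) ≥ 1.645  ⇔  n−2 ≥ (1.645)²·(1−r²)/r²
(1−r²)/r² = (1−0.196249)/0.196249 = 4.0956
n ≥ 2 + 2.706025·4.0956 = 2 + 11.0828 = 13.0828
⌈13.0828⌉ = 14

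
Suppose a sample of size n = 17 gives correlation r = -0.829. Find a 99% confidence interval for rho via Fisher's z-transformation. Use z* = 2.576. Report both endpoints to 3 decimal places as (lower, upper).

z_r = atanh(-0.829) = -1.184931;  SE = 1/√(n−3) = 1/√14 = 0.267261
z-limits: -1.184931 ± 2.576·0.267261 = -1.184931 ± 0.688464 = [-1.873395, -0.496467]
ρ-limits: (tanh -1.873395, tanh -0.496467) = (-0.954, -0.459)

(-0.954, -0.459)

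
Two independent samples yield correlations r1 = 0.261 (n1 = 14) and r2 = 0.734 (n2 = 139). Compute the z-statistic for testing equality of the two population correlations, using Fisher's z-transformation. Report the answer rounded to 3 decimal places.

z1 = atanh(0.261) = 0.267181,  z2 = atanh(0.734) = 0.937345
SE = √(1/(n1−3) + 1/(n2−3)) = √(1/11 + 1/136) = √(0.0909091 + 0.0073529) = √0.0982620 = 0.313468
z = (z1 − z2)/SE = (0.267181 − 0.937345) / 0.313468 = -0.670164 / 0.313468 = -2.138

-2.138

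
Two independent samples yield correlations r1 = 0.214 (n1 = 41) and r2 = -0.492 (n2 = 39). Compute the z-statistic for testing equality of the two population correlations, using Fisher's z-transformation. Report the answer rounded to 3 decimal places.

3.251

z1 = atanh(0.214) = 0.217360,  z2 = atanh(-0.492) = -0.538696
SE = √(1/(n1−3) + 1/(n2−3)) = √(1/38 + 1/36) = √(0.0263158 + 0.0277778) = √0.0540936 = 0.232580
z = (z1 − z2)/SE = (0.217360 − (-0.538696)) / 0.232580 = 0.756056 / 0.232580 = 3.251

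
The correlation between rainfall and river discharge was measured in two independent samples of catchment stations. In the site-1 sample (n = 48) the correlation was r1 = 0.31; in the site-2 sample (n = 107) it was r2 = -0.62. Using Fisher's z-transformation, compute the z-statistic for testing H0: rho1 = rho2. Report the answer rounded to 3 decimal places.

5.860

Fisher z-transforms: z1 = atanh(0.31) = 0.320545, z2 = atanh(-0.62) = -0.725005; difference d = 1.045550
Var(d) = 1/45 + 1/104 = 0.0222222 + 0.0096154 = 0.0318376
z = d/√Var(d) = 1.045550 / √0.0318376 = 1.045550 / 0.178431 = 5.860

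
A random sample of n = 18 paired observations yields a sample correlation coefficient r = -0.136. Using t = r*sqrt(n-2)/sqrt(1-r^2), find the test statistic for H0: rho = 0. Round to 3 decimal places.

t = r·√(n−2) / √(1−r²) with r = -0.136, n = 18
  = -0.136·√16 / √(1 − 0.018496)
  = -0.136·4.000000 / 0.990709
  = -0.544000 / 0.990709 = -0.549

-0.549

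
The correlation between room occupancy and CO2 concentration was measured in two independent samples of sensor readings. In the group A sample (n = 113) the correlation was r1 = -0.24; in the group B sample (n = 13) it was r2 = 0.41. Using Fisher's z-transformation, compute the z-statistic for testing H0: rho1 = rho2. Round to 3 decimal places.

-2.060

Fisher z-transforms: z1 = atanh(-0.24) = -0.244774, z2 = atanh(0.41) = 0.435611; difference d = -0.680385
Var(d) = 1/110 + 1/10 = 0.0090909 + 0.1000000 = 0.1090909
z = d/√Var(d) = -0.680385 / √0.1090909 = -0.680385 / 0.330289 = -2.060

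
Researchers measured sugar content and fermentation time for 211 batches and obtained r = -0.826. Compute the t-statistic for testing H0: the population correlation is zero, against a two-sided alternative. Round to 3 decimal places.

-21.185

1 − r² = 1 − 0.682276 = 0.317724;  √(1−r²) = 0.563670
√(n−2) = √209 = 14.456832
t = r·√(n−2)/√(1−r²) = -0.826 · 14.456832 / 0.563670 = -21.185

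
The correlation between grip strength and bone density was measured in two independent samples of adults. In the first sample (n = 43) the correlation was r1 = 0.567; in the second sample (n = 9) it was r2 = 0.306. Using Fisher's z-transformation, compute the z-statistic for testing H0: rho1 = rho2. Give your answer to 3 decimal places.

0.747

Fisher z-transforms: z1 = atanh(0.567) = 0.643090, z2 = atanh(0.306) = 0.316126; difference d = 0.326964
Var(d) = 1/40 + 1/6 = 0.0250000 + 0.1666667 = 0.1916667
z = d/√Var(d) = 0.326964 / √0.1916667 = 0.326964 / 0.437798 = 0.747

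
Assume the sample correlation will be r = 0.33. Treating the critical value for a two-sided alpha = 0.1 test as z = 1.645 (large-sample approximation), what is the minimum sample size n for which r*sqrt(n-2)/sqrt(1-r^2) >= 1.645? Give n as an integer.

r√(n−2)/√(1−r²) ≥ 1.645  ⇔  n−2 ≥ (1.645)²·(1−r²)/r²
(1−r²)/r² = (1−0.1089)/0.1089 = 8.1827
n ≥ 2 + 2.706025·8.1827 = 2 + 22.1426 = 24.1426
⌈24.1426⌉ = 25

25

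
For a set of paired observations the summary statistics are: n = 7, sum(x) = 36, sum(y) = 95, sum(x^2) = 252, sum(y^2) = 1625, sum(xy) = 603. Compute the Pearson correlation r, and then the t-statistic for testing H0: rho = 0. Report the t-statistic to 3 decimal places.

2.646

Numerator: nΣxy − (Σx)(Σy) = 7·603 − (36)(95) = 801
Denominator: √[(nΣx²−(Σx)²)(nΣy²−(Σy)²)]
  nΣx²−(Σx)² = 7·252 − 1296 = 468;  nΣy²−(Σy)² = 7·1625 − 9025 = 2350
  √(468·2350) = √1099800 = 1048.7135
r = 801 / 1048.7135 = 0.7638
t = r·√(n−2)/√(1−r²) = 0.7638·√5 / √(1−0.583390) = 1.707909 / 0.645453 = 2.646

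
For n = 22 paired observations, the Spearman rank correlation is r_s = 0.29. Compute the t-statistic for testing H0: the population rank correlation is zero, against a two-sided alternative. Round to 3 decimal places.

t = r_s·√(n−2) / √(1−r_s²) with r_s = 0.29, n = 22
  = 0.29·√20 / √(1 − 0.0841)
  = 0.29·4.472136 / 0.957027
  = 1.296919 / 0.957027 = 1.355

1.355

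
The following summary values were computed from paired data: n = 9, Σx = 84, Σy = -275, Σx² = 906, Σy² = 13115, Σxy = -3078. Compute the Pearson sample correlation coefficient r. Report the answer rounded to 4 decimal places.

-0.6744

Numerator: nΣxy − (Σx)(Σy) = 9·(-3078) − (84)(-275) = -4602
Denominator: √[(nΣx²−(Σx)²)(nΣy²−(Σy)²)]
  nΣx²−(Σx)² = 9·906 − 7056 = 1098;  nΣy²−(Σy)² = 9·13115 − 75625 = 42410
  √(1098·42410) = √46566180 = 6823.9417
r = -4602 / 6823.9417 = -0.6744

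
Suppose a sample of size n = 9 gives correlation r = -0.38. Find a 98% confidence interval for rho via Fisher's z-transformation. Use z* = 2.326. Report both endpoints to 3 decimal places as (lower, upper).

Fisher z: z_r = atanh(r) = ½·ln((1+(-0.38))/(1−(-0.38))) = -0.400060
SE(z) = 1/√(n−3) = 1/√6 = 0.408248
98% ⇒ z* = 2.326; margin = 2.326·0.408248 = 0.949585
CI on z-scale: (-1.349645, 0.549525)
Back-transform: tanh(-1.349645) = -0.873969, tanh(0.549525) = 0.500164

(-0.874, 0.500)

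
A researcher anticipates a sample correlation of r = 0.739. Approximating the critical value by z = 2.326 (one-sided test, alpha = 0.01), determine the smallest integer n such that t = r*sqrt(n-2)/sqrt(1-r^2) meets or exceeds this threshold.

r√(n−2)/√(1−r²) ≥ 2.326  ⇔  n−2 ≥ (2.326)²·(1−r²)/r²
(1−r²)/r² = (1−0.546121)/0.546121 = 0.8311
n ≥ 2 + 5.410276·0.8311 = 2 + 4.4965 = 6.4965
⌈6.4965⌉ = 7

7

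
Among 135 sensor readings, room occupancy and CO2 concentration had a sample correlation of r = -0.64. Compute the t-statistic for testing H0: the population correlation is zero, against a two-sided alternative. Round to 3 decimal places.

-9.606

t = r·√(n−2) / √(1−r²) with r = -0.64, n = 135
  = -0.64·√133 / √(1 − 0.4096)
  = -0.64·11.532563 / 0.768375
  = -7.380840 / 0.768375 = -9.606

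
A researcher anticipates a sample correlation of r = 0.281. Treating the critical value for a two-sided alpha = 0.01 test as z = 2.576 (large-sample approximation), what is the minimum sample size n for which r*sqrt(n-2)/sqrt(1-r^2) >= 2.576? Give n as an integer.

80

r√(n−2)/√(1−r²) ≥ 2.576  ⇔  n−2 ≥ (2.576)²·(1−r²)/r²
(1−r²)/r² = (1−0.078961)/0.078961 = 11.6645
n ≥ 2 + 6.635776·11.6645 = 2 + 77.4030 = 79.4030
⌈79.4030⌉ = 80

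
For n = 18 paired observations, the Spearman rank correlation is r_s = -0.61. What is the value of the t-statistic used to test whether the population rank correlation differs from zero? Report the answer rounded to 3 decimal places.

t = r_s·√(n−2) / √(1−r_s²) with r_s = -0.61, n = 18
  = -0.61·√16 / √(1 − 0.3721)
  = -0.61·4.000000 / 0.792401
  = -2.440000 / 0.792401 = -3.079

-3.079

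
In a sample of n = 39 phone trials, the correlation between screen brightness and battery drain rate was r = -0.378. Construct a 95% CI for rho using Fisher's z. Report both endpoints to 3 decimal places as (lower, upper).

z_r = atanh(-0.378) = -0.397724;  SE = 1/√(n−3) = 1/√36 = 0.166667
z-limits: -0.397724 ± 1.960·0.166667 = -0.397724 ± 0.326667 = [-0.724391, -0.071057]
ρ-limits: (tanh -0.724391, tanh -0.071057) = (-0.620, -0.071)

(-0.620, -0.071)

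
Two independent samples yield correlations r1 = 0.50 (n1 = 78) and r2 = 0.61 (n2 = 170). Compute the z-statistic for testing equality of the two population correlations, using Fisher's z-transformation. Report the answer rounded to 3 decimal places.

z1 = atanh(0.50) = 0.549306,  z2 = atanh(0.61) = 0.708921
SE = √(1/(n1−3) + 1/(n2−3)) = √(1/75 + 1/167) = √(0.0133333 + 0.0059880) = √0.0193213 = 0.139001
z = (z1 − z2)/SE = (0.549306 − 0.708921) / 0.139001 = -0.159615 / 0.139001 = -1.148

-1.148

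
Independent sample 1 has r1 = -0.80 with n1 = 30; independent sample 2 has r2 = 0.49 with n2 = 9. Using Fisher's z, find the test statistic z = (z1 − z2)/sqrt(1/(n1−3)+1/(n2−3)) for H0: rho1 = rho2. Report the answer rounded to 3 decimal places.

-3.622

z1 = atanh(-0.80) = -1.098612,  z2 = atanh(0.49) = 0.536060
SE = √(1/(n1−3) + 1/(n2−3)) = √(1/27 + 1/6) = √(0.0370370 + 0.1666667) = √0.2037037 = 0.451335
z = (z1 − z2)/SE = (-1.098612 − 0.536060) / 0.451335 = -1.634672 / 0.451335 = -3.622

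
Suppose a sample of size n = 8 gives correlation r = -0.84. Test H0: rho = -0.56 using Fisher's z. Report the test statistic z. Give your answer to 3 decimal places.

-1.316

Fisher z: atanh(-0.84) = -1.221174, atanh(-0.56) = -0.632833
z = (z_r − z_0)·√(n−3) = (-1.221174 − (-0.632833))·√5 = -0.588341 · 2.236068 = -1.316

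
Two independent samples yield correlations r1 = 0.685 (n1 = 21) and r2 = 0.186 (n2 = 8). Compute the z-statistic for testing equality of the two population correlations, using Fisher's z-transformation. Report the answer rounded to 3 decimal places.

z1 = atanh(0.685) = 0.838474,  z2 = atanh(0.186) = 0.188191
SE = √(1/(n1−3) + 1/(n2−3)) = √(1/18 + 1/5) = √(0.0555556 + 0.2000000) = √0.2555556 = 0.505525
z = (z1 − z2)/SE = (0.838474 − 0.188191) / 0.505525 = 0.650283 / 0.505525 = 1.286

1.286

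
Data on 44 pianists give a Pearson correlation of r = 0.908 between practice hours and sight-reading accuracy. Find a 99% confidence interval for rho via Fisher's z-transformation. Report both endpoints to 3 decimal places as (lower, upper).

(0.805, 0.958)

z_r = atanh(0.908) = 1.516011;  SE = 1/√(n−3) = 1/√41 = 0.156174
z-limits: 1.516011 ± 2.576·0.156174 = 1.516011 ± 0.402304 = [1.113707, 1.918315]
ρ-limits: (tanh 1.113707, tanh 1.918315) = (0.805, 0.958)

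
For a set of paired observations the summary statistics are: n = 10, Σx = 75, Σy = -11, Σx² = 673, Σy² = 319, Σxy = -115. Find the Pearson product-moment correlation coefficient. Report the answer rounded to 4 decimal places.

-0.1765

Numerator: nΣxy − (Σx)(Σy) = 10·(-115) − (75)(-11) = -325
Denominator: √[(nΣx²−(Σx)²)(nΣy²−(Σy)²)]
  nΣx²−(Σx)² = 10·673 − 5625 = 1105;  nΣy²−(Σy)² = 10·319 − 121 = 3069
  √(1105·3069) = √3391245 = 1841.5333
r = -325 / 1841.5333 = -0.1765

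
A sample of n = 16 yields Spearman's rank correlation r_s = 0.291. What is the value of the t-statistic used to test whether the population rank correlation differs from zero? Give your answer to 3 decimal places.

1.138

1 − r_s² = 1 − 0.084681 = 0.915319;  √(1−r_s²) = 0.956723
√(n−2) = √14 = 3.741657
t = r_s·√(n−2)/√(1−r_s²) = 0.291 · 3.741657 / 0.956723 = 1.138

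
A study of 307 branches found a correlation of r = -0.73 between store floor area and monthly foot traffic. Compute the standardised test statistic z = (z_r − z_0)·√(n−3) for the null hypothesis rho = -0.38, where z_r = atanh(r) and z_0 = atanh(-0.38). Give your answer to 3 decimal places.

z_r = atanh(-0.73) = -0.928727,  z_0 = atanh(-0.38) = -0.400060
SE = 1/√(n−3) = 1/√304 = 0.057354
z = (z_r − z_0)/SE = (-0.928727 − (-0.400060)) / 0.057354 = -0.528667 / 0.057354 = -9.218

-9.218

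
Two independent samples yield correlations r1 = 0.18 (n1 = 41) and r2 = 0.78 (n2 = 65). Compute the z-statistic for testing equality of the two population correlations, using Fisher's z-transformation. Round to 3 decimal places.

Fisher z-transforms: z1 = atanh(0.18) = 0.181983, z2 = atanh(0.78) = 1.045371; difference d = -0.863388
Var(d) = 1/38 + 1/62 = 0.0263158 + 0.0161290 = 0.0424448
z = d/√Var(d) = -0.863388 / √0.0424448 = -0.863388 / 0.206021 = -4.191

-4.191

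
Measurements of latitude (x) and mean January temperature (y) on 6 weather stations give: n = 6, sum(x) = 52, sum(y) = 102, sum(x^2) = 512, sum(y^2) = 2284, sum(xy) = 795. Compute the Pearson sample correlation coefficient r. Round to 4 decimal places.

Numerator: nΣxy − (Σx)(Σy) = 6·795 − (52)(102) = -534
Denominator: √[(nΣx²−(Σx)²)(nΣy²−(Σy)²)]
  nΣx²−(Σx)² = 6·512 − 2704 = 368;  nΣy²−(Σy)² = 6·2284 − 10404 = 3300
  √(368·3300) = √1214400 = 1101.9982
r = -534 / 1101.9982 = -0.4846

-0.4846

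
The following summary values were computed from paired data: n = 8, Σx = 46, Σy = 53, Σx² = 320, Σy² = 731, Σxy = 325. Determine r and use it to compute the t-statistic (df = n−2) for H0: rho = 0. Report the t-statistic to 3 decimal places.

0.345

Numerator: nΣxy − (Σx)(Σy) = 8·325 − (46)(53) = 162
Denominator: √[(nΣx²−(Σx)²)(nΣy²−(Σy)²)]
  nΣx²−(Σx)² = 8·320 − 2116 = 444;  nΣy²−(Σy)² = 8·731 − 2809 = 3039
  √(444·3039) = √1349316 = 1161.6006
r = 162 / 1161.6006 = 0.1395
t = r·√(n−2)/√(1−r²) = 0.1395·√6 / √(1−0.019460) = 0.341704 / 0.990222 = 0.345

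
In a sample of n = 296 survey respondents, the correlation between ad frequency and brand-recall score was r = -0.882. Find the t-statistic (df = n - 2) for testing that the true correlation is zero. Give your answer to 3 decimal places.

1 − r² = 1 − 0.777924 = 0.222076;  √(1−r²) = 0.471249
√(n−2) = √294 = 17.146428
t = r·√(n−2)/√(1−r²) = -0.882 · 17.146428 / 0.471249 = -32.092

-32.092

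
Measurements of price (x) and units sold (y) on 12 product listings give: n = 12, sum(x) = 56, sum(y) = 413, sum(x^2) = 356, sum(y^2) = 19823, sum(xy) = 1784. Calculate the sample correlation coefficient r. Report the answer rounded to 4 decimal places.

S_xy = nΣxy − ΣxΣy = 12·1784 − 56·413 = 21408 − 23128 = -1720
S_xx = nΣx² − (Σx)² = 12·356 − 56² = 4272 − 3136 = 1136
S_yy = nΣy² − (Σy)² = 12·19823 − 413² = 237876 − 170569 = 67307
r = S_xy / √(S_xx·S_yy) = -1720 / √(1136·67307) = -1720 / √76460752 = -1720 / 8744.1839 = -0.1967

-0.1967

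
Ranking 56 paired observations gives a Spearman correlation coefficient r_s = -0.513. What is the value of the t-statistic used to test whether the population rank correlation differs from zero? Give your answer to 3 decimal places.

t = r_s·√(n−2) / √(1−r_s²) with r_s = -0.513, n = 56
  = -0.513·√54 / √(1 − 0.263169)
  = -0.513·7.348469 / 0.858389
  = -3.769765 / 0.858389 = -4.392

-4.392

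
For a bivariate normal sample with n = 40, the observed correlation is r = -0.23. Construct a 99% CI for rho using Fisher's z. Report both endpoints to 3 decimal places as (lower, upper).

(-0.577, 0.187)

Fisher z: z_r = atanh(r) = ½·ln((1+(-0.23))/(1−(-0.23))) = -0.234189
SE(z) = 1/√(n−3) = 1/√37 = 0.164399
99% ⇒ z* = 2.576; margin = 2.576·0.164399 = 0.423492
CI on z-scale: (-0.657681, 0.189303)
Back-transform: tanh(-0.657681) = -0.576818, tanh(0.189303) = 0.187074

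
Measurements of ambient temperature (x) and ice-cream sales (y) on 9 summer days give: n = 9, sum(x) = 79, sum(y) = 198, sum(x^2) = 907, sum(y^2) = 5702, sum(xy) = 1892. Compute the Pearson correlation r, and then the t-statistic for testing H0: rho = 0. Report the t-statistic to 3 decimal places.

Numerator: nΣxy − (Σx)(Σy) = 9·1892 − (79)(198) = 1386
Denominator: √[(nΣx²−(Σx)²)(nΣy²−(Σy)²)]
  nΣx²−(Σx)² = 9·907 − 6241 = 1922;  nΣy²−(Σy)² = 9·5702 − 39204 = 12114
  √(1922·12114) = √23283108 = 4825.2573
r = 1386 / 4825.2573 = 0.2872
t = r·√(n−2)/√(1−r²) = 0.2872·√7 / √(1−0.082484) = 0.759860 / 0.957871 = 0.793

0.793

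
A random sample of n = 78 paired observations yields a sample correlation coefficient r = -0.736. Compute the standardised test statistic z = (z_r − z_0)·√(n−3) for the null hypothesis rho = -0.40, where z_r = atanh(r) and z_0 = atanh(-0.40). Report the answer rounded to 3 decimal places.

Fisher z: atanh(-0.736) = -0.941695, atanh(-0.40) = -0.423649
z = (z_r − z_0)·√(n−3) = (-0.941695 − (-0.423649))·√75 = -0.518046 · 8.660254 = -4.486

-4.486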